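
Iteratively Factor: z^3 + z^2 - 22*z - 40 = (z + 4)*(z^2 - 3*z - 10) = (z + 2)*(z + 4)*(z - 5)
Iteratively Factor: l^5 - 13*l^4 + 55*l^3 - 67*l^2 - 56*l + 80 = (l - 5)*(l^4 - 8*l^3 + 15*l^2 + 8*l - 16) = (l - 5)*(l + 1)*(l^3 - 9*l^2 + 24*l - 16) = (l - 5)*(l - 4)*(l + 1)*(l^2 - 5*l + 4) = (l - 5)*(l - 4)^2*(l + 1)*(l - 1)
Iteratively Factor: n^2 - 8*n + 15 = (n - 3)*(n - 5)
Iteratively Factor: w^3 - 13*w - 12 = (w + 3)*(w^2 - 3*w - 4) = (w + 1)*(w + 3)*(w - 4)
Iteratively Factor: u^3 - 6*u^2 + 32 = (u + 2)*(u^2 - 8*u + 16) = (u - 4)*(u + 2)*(u - 4)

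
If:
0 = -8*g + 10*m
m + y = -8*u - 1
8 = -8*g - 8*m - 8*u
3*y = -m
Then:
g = -105/208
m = -21/52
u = -19/208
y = 7/52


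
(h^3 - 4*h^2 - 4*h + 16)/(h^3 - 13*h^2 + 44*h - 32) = (h^2 - 4)/(h^2 - 9*h + 8)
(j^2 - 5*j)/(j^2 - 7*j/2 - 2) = 2*j*(5 - j)/(-2*j^2 + 7*j + 4)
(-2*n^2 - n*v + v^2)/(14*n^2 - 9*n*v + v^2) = (n + v)/(-7*n + v)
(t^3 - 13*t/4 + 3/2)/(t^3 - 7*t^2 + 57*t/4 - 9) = (2*t^2 + 3*t - 2)/(2*t^2 - 11*t + 12)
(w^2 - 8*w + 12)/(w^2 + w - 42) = (w - 2)/(w + 7)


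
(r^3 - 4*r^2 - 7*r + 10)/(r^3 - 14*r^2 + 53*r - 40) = (r + 2)/(r - 8)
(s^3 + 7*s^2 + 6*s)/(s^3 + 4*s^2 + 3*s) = (s + 6)/(s + 3)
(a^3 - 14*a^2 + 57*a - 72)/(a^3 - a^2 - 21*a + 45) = (a - 8)/(a + 5)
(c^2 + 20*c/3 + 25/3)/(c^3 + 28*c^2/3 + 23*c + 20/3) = (3*c + 5)/(3*c^2 + 13*c + 4)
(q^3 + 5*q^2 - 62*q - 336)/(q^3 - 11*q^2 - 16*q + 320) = (q^2 + 13*q + 42)/(q^2 - 3*q - 40)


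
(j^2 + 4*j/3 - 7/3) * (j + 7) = j^3 + 25*j^2/3 + 7*j - 49/3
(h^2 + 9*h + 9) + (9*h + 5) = h^2 + 18*h + 14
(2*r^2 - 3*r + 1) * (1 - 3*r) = -6*r^3 + 11*r^2 - 6*r + 1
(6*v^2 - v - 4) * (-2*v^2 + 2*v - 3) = -12*v^4 + 14*v^3 - 12*v^2 - 5*v + 12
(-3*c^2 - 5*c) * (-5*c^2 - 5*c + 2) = 15*c^4 + 40*c^3 + 19*c^2 - 10*c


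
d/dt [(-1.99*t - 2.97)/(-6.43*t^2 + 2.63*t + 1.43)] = (-12.7957*t^2 - 38.1942*t + 4.9654)/(41.3449*t^4 - 33.8218*t^3 - 11.4729*t^2 + 7.5218*t + 2.0449)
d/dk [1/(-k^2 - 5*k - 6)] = (2*k + 5)/(k^2 + 5*k + 6)^2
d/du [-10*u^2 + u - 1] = 1 - 20*u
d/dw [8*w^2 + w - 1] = 16*w + 1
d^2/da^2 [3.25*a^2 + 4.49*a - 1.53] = 6.50000000000000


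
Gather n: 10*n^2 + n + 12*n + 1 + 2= 10*n^2 + 13*n + 3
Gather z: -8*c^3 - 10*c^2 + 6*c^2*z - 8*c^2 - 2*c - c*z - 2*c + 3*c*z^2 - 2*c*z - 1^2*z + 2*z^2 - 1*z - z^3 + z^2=-8*c^3 - 18*c^2 - 4*c - z^3 + z^2*(3*c + 3) + z*(6*c^2 - 3*c - 2)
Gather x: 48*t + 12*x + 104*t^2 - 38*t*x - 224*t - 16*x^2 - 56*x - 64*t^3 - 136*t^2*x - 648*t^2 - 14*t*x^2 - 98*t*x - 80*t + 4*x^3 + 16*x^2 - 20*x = -64*t^3 - 544*t^2 - 14*t*x^2 - 256*t + 4*x^3 + x*(-136*t^2 - 136*t - 64)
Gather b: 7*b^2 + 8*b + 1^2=7*b^2 + 8*b + 1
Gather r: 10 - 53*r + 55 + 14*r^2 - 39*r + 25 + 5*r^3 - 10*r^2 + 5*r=5*r^3 + 4*r^2 - 87*r + 90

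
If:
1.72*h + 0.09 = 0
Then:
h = -0.05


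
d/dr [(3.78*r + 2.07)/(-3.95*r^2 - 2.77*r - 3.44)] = (14.931*r^2 + 16.353*r - 7.2693)/(15.6025*r^4 + 21.883*r^3 + 34.8489*r^2 + 19.0576*r + 11.8336)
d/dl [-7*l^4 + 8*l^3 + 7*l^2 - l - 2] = -28*l^3 + 24*l^2 + 14*l - 1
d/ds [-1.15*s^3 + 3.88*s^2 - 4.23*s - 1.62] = -3.45*s^2 + 7.76*s - 4.23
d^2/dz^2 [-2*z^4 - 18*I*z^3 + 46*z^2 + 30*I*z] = -24*z^2 - 108*I*z + 92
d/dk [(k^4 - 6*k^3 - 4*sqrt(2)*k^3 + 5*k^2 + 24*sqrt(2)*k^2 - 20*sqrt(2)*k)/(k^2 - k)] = 2*k - 4*sqrt(2) - 5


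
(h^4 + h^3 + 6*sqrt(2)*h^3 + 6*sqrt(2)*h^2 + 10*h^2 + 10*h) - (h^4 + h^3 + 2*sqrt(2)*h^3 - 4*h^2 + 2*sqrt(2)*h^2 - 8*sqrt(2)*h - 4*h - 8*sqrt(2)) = 4*sqrt(2)*h^3 + 4*sqrt(2)*h^2 + 14*h^2 + 8*sqrt(2)*h + 14*h + 8*sqrt(2)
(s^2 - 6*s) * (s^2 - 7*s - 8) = s^4 - 13*s^3 + 34*s^2 + 48*s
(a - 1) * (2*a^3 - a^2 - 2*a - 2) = 2*a^4 - 3*a^3 - a^2 + 2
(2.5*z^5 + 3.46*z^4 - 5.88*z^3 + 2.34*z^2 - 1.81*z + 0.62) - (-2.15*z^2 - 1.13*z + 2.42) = 2.5*z^5 + 3.46*z^4 - 5.88*z^3 + 4.49*z^2 - 0.68*z - 1.8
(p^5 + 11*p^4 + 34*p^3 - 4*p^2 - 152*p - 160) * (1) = p^5 + 11*p^4 + 34*p^3 - 4*p^2 - 152*p - 160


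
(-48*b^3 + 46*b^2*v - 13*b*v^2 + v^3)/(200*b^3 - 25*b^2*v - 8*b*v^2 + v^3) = (6*b^2 - 5*b*v + v^2)/(-25*b^2 + v^2)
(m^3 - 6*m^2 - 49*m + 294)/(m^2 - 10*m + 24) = (m^2 - 49)/(m - 4)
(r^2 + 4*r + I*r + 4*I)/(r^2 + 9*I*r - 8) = (r + 4)/(r + 8*I)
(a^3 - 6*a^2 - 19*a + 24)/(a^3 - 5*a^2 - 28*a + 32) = (a + 3)/(a + 4)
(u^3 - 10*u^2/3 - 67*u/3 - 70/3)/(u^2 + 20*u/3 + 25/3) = (u^2 - 5*u - 14)/(u + 5)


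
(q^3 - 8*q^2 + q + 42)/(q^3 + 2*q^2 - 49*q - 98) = (q - 3)/(q + 7)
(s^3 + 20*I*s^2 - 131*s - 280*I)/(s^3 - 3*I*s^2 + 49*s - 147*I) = (s^2 + 13*I*s - 40)/(s^2 - 10*I*s - 21)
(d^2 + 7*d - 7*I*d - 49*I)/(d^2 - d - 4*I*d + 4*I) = (d^2 + 7*d - 7*I*d - 49*I)/(d^2 - d - 4*I*d + 4*I)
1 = 1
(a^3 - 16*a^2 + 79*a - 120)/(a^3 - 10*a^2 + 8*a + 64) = (a^2 - 8*a + 15)/(a^2 - 2*a - 8)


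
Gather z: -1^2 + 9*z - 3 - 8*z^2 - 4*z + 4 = -8*z^2 + 5*z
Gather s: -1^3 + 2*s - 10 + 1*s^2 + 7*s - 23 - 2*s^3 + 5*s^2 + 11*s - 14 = -2*s^3 + 6*s^2 + 20*s - 48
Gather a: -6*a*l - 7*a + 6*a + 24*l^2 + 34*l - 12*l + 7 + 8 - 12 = a*(-6*l - 1) + 24*l^2 + 22*l + 3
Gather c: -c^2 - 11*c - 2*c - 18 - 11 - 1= -c^2 - 13*c - 30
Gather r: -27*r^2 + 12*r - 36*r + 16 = -27*r^2 - 24*r + 16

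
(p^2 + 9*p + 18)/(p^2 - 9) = (p + 6)/(p - 3)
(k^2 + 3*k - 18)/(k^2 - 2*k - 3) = (k + 6)/(k + 1)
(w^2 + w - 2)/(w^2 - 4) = (w - 1)/(w - 2)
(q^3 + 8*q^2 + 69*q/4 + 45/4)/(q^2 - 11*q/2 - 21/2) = (2*q^2 + 13*q + 15)/(2*(q - 7))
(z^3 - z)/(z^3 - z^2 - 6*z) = (1 - z^2)/(-z^2 + z + 6)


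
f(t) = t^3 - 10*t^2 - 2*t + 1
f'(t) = 3*t^2 - 20*t - 2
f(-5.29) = -416.30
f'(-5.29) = 187.75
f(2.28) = -43.69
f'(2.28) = -32.00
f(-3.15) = -123.18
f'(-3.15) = 90.77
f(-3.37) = -144.10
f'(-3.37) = 99.47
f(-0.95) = -6.98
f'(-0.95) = 19.71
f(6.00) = -155.00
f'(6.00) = -14.00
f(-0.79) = -4.15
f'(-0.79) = 15.67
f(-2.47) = -70.14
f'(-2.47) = 65.70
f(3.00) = -68.00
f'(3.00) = -35.00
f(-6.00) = -563.00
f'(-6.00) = 226.00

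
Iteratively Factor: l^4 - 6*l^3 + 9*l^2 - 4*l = (l - 1)*(l^3 - 5*l^2 + 4*l) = (l - 1)^2*(l^2 - 4*l) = (l - 4)*(l - 1)^2*(l)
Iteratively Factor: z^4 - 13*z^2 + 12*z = (z - 1)*(z^3 + z^2 - 12*z) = (z - 3)*(z - 1)*(z^2 + 4*z) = (z - 3)*(z - 1)*(z + 4)*(z)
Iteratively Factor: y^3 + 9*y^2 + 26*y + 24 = (y + 2)*(y^2 + 7*y + 12) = (y + 2)*(y + 4)*(y + 3)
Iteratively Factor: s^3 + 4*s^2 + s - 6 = (s - 1)*(s^2 + 5*s + 6) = (s - 1)*(s + 3)*(s + 2)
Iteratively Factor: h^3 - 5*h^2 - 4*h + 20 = (h - 2)*(h^2 - 3*h - 10) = (h - 2)*(h + 2)*(h - 5)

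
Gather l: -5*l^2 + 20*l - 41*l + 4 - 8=-5*l^2 - 21*l - 4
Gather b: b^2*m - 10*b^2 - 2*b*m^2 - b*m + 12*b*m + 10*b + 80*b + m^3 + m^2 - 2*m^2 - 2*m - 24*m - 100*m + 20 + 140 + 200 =b^2*(m - 10) + b*(-2*m^2 + 11*m + 90) + m^3 - m^2 - 126*m + 360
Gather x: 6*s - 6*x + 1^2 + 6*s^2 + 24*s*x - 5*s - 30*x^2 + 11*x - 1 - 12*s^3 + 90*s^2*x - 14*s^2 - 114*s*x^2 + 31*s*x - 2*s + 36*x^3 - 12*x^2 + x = -12*s^3 - 8*s^2 - s + 36*x^3 + x^2*(-114*s - 42) + x*(90*s^2 + 55*s + 6)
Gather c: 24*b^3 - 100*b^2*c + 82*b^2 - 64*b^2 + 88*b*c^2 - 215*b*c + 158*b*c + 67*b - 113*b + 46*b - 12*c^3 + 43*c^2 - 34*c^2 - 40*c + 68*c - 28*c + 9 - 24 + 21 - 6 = 24*b^3 + 18*b^2 - 12*c^3 + c^2*(88*b + 9) + c*(-100*b^2 - 57*b)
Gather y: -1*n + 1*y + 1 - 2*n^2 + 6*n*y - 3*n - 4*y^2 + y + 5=-2*n^2 - 4*n - 4*y^2 + y*(6*n + 2) + 6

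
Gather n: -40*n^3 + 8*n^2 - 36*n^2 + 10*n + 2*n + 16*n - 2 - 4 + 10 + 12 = -40*n^3 - 28*n^2 + 28*n + 16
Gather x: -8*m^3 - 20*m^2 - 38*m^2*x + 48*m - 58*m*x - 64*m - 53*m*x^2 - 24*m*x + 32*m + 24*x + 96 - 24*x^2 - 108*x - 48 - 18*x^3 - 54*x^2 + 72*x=-8*m^3 - 20*m^2 + 16*m - 18*x^3 + x^2*(-53*m - 78) + x*(-38*m^2 - 82*m - 12) + 48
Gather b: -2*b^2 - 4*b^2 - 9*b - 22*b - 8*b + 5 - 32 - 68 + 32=-6*b^2 - 39*b - 63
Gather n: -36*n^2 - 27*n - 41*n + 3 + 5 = -36*n^2 - 68*n + 8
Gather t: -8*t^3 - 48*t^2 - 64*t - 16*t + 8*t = -8*t^3 - 48*t^2 - 72*t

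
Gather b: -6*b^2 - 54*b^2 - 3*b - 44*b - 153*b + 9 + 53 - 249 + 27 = -60*b^2 - 200*b - 160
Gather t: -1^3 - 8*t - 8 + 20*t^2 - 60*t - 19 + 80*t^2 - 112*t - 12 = 100*t^2 - 180*t - 40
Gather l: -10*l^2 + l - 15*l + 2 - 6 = -10*l^2 - 14*l - 4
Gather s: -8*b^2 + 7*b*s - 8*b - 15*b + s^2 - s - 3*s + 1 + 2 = -8*b^2 - 23*b + s^2 + s*(7*b - 4) + 3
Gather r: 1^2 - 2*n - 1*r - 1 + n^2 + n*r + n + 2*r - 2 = n^2 - n + r*(n + 1) - 2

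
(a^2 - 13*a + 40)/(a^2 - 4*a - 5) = (a - 8)/(a + 1)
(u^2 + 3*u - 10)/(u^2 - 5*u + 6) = (u + 5)/(u - 3)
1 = 1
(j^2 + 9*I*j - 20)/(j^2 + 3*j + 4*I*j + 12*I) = (j + 5*I)/(j + 3)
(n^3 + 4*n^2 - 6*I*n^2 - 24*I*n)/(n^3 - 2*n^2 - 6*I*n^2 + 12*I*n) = (n + 4)/(n - 2)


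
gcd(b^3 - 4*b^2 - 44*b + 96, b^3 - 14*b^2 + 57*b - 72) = b - 8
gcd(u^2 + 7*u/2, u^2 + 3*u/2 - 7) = u + 7/2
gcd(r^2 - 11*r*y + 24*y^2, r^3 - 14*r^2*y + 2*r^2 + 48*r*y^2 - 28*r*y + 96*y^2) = -r + 8*y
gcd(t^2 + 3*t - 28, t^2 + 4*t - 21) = t + 7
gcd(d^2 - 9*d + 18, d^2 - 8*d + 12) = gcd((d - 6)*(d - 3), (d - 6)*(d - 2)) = d - 6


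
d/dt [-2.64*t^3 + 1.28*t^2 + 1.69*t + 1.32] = -7.92*t^2 + 2.56*t + 1.69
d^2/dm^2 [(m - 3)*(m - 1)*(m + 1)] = 6*m - 6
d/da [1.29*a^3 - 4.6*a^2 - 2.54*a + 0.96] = 3.87*a^2 - 9.2*a - 2.54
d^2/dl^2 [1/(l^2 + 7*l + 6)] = 2*(-l^2 - 7*l + (2*l + 7)^2 - 6)/(l^2 + 7*l + 6)^3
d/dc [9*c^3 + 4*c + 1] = 27*c^2 + 4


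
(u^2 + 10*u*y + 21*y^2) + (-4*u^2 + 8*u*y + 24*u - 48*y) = -3*u^2 + 18*u*y + 24*u + 21*y^2 - 48*y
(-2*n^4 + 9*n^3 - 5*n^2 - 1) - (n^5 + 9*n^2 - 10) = -n^5 - 2*n^4 + 9*n^3 - 14*n^2 + 9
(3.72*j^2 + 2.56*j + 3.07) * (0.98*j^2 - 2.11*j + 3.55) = 3.6456*j^4 - 5.3404*j^3 + 10.813*j^2 + 2.6103*j + 10.8985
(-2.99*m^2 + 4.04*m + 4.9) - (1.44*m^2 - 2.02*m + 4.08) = -4.43*m^2 + 6.06*m + 0.82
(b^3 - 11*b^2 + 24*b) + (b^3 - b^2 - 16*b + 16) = 2*b^3 - 12*b^2 + 8*b + 16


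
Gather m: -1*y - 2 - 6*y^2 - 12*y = -6*y^2 - 13*y - 2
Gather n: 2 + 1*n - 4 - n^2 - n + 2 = -n^2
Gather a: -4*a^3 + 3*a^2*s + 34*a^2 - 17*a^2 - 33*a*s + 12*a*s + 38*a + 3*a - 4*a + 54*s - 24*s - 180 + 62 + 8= -4*a^3 + a^2*(3*s + 17) + a*(37 - 21*s) + 30*s - 110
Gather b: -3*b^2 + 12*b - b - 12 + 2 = -3*b^2 + 11*b - 10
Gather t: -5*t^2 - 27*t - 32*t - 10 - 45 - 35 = -5*t^2 - 59*t - 90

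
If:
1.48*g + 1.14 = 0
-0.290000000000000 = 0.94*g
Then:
No Solution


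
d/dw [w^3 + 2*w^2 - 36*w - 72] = 3*w^2 + 4*w - 36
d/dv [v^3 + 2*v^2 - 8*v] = 3*v^2 + 4*v - 8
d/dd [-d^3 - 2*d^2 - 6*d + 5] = -3*d^2 - 4*d - 6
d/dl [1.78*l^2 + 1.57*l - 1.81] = 3.56*l + 1.57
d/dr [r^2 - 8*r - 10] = 2*r - 8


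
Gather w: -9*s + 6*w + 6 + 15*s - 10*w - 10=6*s - 4*w - 4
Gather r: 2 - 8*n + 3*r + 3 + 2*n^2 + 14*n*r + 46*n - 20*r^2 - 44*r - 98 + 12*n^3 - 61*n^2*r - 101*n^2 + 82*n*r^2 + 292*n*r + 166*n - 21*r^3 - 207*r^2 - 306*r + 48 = 12*n^3 - 99*n^2 + 204*n - 21*r^3 + r^2*(82*n - 227) + r*(-61*n^2 + 306*n - 347) - 45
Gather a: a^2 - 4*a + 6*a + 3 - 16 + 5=a^2 + 2*a - 8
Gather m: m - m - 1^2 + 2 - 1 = 0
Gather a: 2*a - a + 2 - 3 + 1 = a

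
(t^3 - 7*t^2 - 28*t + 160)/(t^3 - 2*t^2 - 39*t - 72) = (t^2 + t - 20)/(t^2 + 6*t + 9)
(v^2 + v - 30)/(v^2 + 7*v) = (v^2 + v - 30)/(v*(v + 7))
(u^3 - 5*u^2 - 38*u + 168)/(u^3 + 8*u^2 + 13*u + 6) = (u^2 - 11*u + 28)/(u^2 + 2*u + 1)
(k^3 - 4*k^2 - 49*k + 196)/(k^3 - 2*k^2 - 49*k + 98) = (k - 4)/(k - 2)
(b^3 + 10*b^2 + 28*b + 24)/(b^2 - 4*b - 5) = (b^3 + 10*b^2 + 28*b + 24)/(b^2 - 4*b - 5)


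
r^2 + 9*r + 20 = (r + 4)*(r + 5)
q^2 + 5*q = q*(q + 5)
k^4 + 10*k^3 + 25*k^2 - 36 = (k - 1)*(k + 2)*(k + 3)*(k + 6)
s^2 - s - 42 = (s - 7)*(s + 6)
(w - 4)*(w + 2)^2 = w^3 - 12*w - 16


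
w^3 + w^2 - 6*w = w*(w - 2)*(w + 3)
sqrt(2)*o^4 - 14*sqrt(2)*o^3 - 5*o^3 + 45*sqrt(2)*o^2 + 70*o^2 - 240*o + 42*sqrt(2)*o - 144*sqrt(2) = (o - 8)*(o - 6)*(o - 3*sqrt(2))*(sqrt(2)*o + 1)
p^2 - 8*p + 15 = (p - 5)*(p - 3)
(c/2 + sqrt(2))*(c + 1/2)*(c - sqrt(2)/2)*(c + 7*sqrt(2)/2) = c^4/2 + c^3/4 + 5*sqrt(2)*c^3/2 + 5*sqrt(2)*c^2/4 + 17*c^2/4 - 7*sqrt(2)*c/2 + 17*c/8 - 7*sqrt(2)/4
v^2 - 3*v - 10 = (v - 5)*(v + 2)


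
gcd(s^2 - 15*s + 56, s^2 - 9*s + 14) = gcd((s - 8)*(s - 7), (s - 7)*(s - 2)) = s - 7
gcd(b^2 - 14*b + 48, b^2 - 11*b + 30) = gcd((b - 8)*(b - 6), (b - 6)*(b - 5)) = b - 6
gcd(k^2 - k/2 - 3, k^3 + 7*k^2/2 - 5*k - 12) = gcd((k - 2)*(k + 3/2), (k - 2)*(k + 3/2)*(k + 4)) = k^2 - k/2 - 3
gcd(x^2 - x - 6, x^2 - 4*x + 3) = x - 3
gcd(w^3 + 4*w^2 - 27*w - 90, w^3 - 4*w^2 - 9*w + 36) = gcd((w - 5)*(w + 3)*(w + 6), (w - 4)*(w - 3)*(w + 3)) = w + 3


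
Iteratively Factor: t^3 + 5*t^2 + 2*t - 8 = (t + 4)*(t^2 + t - 2) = (t + 2)*(t + 4)*(t - 1)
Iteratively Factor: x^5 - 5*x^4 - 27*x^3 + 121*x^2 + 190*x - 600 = (x + 3)*(x^4 - 8*x^3 - 3*x^2 + 130*x - 200) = (x + 3)*(x + 4)*(x^3 - 12*x^2 + 45*x - 50) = (x - 5)*(x + 3)*(x + 4)*(x^2 - 7*x + 10) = (x - 5)^2*(x + 3)*(x + 4)*(x - 2)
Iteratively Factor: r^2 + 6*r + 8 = (r + 2)*(r + 4)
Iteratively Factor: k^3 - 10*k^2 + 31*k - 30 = (k - 3)*(k^2 - 7*k + 10) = (k - 5)*(k - 3)*(k - 2)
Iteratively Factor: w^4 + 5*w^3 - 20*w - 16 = (w + 2)*(w^3 + 3*w^2 - 6*w - 8) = (w + 2)*(w + 4)*(w^2 - w - 2) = (w + 1)*(w + 2)*(w + 4)*(w - 2)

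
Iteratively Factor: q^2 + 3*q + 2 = (q + 1)*(q + 2)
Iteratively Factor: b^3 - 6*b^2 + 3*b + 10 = (b + 1)*(b^2 - 7*b + 10) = (b - 5)*(b + 1)*(b - 2)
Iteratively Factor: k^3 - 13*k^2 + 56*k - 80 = (k - 5)*(k^2 - 8*k + 16) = (k - 5)*(k - 4)*(k - 4)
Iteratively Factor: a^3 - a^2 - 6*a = (a - 3)*(a^2 + 2*a) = (a - 3)*(a + 2)*(a)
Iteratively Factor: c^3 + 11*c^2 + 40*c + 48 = (c + 3)*(c^2 + 8*c + 16) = (c + 3)*(c + 4)*(c + 4)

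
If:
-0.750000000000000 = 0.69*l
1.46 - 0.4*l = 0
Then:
No Solution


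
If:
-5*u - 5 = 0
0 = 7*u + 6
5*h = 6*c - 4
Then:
No Solution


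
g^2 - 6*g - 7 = (g - 7)*(g + 1)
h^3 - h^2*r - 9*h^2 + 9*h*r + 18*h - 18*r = (h - 6)*(h - 3)*(h - r)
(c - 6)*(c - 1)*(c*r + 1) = c^3*r - 7*c^2*r + c^2 + 6*c*r - 7*c + 6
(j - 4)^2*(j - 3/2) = j^3 - 19*j^2/2 + 28*j - 24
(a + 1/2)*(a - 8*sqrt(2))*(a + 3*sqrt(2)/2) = a^3 - 13*sqrt(2)*a^2/2 + a^2/2 - 24*a - 13*sqrt(2)*a/4 - 12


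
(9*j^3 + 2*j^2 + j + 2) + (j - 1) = 9*j^3 + 2*j^2 + 2*j + 1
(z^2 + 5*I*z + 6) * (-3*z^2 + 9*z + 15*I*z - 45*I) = -3*z^4 + 9*z^3 - 93*z^2 + 279*z + 90*I*z - 270*I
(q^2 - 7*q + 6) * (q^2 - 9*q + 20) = q^4 - 16*q^3 + 89*q^2 - 194*q + 120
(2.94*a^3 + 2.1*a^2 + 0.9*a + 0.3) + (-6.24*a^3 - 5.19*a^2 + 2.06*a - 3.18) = -3.3*a^3 - 3.09*a^2 + 2.96*a - 2.88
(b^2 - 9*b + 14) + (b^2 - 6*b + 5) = 2*b^2 - 15*b + 19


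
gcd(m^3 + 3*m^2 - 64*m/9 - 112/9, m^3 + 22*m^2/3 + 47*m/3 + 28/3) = m + 4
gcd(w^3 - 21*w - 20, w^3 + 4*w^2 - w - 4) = w^2 + 5*w + 4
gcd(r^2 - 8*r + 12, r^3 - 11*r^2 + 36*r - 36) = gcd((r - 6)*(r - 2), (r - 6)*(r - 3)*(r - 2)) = r^2 - 8*r + 12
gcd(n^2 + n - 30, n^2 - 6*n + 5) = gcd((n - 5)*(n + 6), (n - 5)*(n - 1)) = n - 5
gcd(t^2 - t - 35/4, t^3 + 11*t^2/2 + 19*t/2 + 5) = t + 5/2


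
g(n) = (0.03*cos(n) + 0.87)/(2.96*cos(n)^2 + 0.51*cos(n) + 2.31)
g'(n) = (5.92*sin(n)*cos(n) + 0.51*sin(n))*(0.03*cos(n) + 0.87)/(2.96*cos(n)^2 + 0.51*cos(n) + 2.31)^2 - 0.03*sin(n)/(2.96*cos(n)^2 + 0.51*cos(n) + 2.31) = (0.0888*cos(n)^2 + 5.1504*cos(n) + 0.3744)*sin(n)/(8.7616*cos(n)^4 + 3.0192*cos(n)^3 + 13.9353*cos(n)^2 + 2.3562*cos(n) + 5.3361)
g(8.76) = 0.23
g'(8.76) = -0.16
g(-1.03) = 0.26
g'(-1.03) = -0.23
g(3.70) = 0.21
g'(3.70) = 0.13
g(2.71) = 0.20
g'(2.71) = -0.10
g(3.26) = 0.18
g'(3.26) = 0.02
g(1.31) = 0.33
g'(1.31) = 0.24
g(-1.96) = 0.34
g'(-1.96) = 0.22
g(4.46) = 0.36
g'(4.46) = 0.16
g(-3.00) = 0.18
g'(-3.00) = 0.03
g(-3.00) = 0.18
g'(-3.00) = 0.03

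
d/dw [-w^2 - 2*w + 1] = -2*w - 2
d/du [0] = 0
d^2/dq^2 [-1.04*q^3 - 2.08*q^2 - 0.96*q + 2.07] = -6.24*q - 4.16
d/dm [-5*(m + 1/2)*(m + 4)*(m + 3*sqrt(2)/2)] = -15*m^2 - 45*m - 15*sqrt(2)*m - 135*sqrt(2)/4 - 10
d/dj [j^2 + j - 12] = 2*j + 1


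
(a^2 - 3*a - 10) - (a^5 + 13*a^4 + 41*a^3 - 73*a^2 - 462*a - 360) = -a^5 - 13*a^4 - 41*a^3 + 74*a^2 + 459*a + 350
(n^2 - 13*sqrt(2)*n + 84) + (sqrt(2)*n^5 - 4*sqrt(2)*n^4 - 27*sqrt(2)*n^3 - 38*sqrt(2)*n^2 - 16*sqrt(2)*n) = sqrt(2)*n^5 - 4*sqrt(2)*n^4 - 27*sqrt(2)*n^3 - 38*sqrt(2)*n^2 + n^2 - 29*sqrt(2)*n + 84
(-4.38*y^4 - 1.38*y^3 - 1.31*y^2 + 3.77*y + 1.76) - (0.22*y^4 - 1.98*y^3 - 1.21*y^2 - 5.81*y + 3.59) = -4.6*y^4 + 0.6*y^3 - 0.1*y^2 + 9.58*y - 1.83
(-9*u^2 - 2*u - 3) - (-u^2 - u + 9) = -8*u^2 - u - 12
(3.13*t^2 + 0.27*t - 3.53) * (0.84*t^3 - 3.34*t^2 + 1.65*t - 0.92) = 2.6292*t^5 - 10.2274*t^4 + 1.2975*t^3 + 9.3561*t^2 - 6.0729*t + 3.2476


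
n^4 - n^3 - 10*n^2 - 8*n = n*(n - 4)*(n + 1)*(n + 2)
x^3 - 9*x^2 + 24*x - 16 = (x - 4)^2*(x - 1)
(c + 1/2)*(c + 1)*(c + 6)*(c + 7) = c^4 + 29*c^3/2 + 62*c^2 + 139*c/2 + 21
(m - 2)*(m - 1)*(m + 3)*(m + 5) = m^4 + 5*m^3 - 7*m^2 - 29*m + 30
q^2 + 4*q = q*(q + 4)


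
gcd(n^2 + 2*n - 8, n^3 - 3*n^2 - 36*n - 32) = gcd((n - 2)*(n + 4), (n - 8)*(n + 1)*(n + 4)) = n + 4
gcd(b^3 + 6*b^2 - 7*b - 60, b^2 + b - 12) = b^2 + b - 12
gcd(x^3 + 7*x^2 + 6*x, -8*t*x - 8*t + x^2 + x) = x + 1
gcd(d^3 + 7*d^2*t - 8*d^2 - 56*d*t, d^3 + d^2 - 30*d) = d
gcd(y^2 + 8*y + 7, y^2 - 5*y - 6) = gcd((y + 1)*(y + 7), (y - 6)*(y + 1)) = y + 1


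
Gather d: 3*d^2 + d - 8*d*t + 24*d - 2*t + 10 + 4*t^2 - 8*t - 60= 3*d^2 + d*(25 - 8*t) + 4*t^2 - 10*t - 50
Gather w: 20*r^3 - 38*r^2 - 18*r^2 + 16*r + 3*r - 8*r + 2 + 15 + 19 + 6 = 20*r^3 - 56*r^2 + 11*r + 42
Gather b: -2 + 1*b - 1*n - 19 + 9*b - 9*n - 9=10*b - 10*n - 30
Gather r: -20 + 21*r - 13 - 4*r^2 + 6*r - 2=-4*r^2 + 27*r - 35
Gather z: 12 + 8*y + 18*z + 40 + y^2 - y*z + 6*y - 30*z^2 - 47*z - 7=y^2 + 14*y - 30*z^2 + z*(-y - 29) + 45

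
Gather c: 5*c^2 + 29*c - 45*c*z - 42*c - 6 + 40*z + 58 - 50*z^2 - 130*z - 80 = 5*c^2 + c*(-45*z - 13) - 50*z^2 - 90*z - 28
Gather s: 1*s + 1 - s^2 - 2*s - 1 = -s^2 - s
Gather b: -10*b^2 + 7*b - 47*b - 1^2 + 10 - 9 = -10*b^2 - 40*b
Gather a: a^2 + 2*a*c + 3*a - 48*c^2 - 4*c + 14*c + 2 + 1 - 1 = a^2 + a*(2*c + 3) - 48*c^2 + 10*c + 2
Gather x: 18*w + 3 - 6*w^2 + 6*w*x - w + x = -6*w^2 + 17*w + x*(6*w + 1) + 3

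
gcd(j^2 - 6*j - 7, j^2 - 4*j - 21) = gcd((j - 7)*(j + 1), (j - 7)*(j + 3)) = j - 7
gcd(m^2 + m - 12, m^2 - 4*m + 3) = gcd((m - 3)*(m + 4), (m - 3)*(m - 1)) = m - 3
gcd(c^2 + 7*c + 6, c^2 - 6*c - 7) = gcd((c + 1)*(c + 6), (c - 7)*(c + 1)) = c + 1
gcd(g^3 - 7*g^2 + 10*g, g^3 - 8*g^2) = g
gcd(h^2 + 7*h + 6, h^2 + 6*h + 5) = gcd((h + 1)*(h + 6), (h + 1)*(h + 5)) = h + 1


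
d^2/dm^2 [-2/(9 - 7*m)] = 196/(7*m - 9)^3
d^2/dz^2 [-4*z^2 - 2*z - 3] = -8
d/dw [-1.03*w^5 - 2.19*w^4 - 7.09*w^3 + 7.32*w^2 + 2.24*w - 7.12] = -5.15*w^4 - 8.76*w^3 - 21.27*w^2 + 14.64*w + 2.24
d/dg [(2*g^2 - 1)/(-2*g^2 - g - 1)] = (-2*g^2 - 8*g - 1)/(4*g^4 + 4*g^3 + 5*g^2 + 2*g + 1)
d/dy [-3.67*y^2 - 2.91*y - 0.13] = -7.34*y - 2.91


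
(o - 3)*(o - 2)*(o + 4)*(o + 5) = o^4 + 4*o^3 - 19*o^2 - 46*o + 120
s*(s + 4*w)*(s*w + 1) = s^3*w + 4*s^2*w^2 + s^2 + 4*s*w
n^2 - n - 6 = (n - 3)*(n + 2)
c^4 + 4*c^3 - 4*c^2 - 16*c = c*(c - 2)*(c + 2)*(c + 4)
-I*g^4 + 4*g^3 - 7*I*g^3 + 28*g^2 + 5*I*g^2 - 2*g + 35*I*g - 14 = (g + 7)*(g + I)*(g + 2*I)*(-I*g + 1)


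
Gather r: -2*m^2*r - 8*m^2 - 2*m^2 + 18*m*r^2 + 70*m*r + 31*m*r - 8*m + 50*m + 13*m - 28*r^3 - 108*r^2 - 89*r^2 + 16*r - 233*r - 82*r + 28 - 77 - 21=-10*m^2 + 55*m - 28*r^3 + r^2*(18*m - 197) + r*(-2*m^2 + 101*m - 299) - 70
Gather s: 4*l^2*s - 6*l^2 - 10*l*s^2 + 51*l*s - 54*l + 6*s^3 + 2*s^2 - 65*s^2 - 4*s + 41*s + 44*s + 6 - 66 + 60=-6*l^2 - 54*l + 6*s^3 + s^2*(-10*l - 63) + s*(4*l^2 + 51*l + 81)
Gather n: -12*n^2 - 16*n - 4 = -12*n^2 - 16*n - 4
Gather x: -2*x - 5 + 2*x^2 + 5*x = 2*x^2 + 3*x - 5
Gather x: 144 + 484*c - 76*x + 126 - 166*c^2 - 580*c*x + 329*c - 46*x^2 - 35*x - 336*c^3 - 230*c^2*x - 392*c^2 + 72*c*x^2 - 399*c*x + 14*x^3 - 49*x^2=-336*c^3 - 558*c^2 + 813*c + 14*x^3 + x^2*(72*c - 95) + x*(-230*c^2 - 979*c - 111) + 270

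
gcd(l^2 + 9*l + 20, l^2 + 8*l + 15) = l + 5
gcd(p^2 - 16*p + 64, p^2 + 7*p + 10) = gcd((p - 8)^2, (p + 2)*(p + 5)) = 1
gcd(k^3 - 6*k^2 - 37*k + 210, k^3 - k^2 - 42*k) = k^2 - k - 42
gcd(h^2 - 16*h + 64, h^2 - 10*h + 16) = h - 8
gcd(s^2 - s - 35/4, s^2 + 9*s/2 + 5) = s + 5/2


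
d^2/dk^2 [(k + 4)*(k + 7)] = 2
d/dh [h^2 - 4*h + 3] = 2*h - 4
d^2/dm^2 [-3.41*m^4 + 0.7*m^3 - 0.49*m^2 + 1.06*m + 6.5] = -40.92*m^2 + 4.2*m - 0.98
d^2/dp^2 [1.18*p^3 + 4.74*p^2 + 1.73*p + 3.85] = 7.08*p + 9.48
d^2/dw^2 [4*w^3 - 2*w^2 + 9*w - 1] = 24*w - 4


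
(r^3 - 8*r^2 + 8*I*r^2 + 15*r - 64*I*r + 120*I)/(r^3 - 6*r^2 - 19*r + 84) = (r^2 + r*(-5 + 8*I) - 40*I)/(r^2 - 3*r - 28)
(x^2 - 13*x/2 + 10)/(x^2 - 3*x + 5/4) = 2*(x - 4)/(2*x - 1)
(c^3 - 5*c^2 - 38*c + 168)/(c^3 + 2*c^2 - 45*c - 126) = (c - 4)/(c + 3)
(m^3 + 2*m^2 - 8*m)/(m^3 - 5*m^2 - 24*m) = (-m^2 - 2*m + 8)/(-m^2 + 5*m + 24)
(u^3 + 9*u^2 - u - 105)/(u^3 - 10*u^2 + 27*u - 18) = (u^2 + 12*u + 35)/(u^2 - 7*u + 6)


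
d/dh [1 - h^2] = -2*h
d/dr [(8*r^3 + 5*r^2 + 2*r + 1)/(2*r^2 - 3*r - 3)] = (16*r^4 - 48*r^3 - 91*r^2 - 34*r - 3)/(4*r^4 - 12*r^3 - 3*r^2 + 18*r + 9)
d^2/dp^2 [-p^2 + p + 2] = -2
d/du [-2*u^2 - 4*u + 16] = -4*u - 4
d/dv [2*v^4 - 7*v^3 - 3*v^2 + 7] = v*(8*v^2 - 21*v - 6)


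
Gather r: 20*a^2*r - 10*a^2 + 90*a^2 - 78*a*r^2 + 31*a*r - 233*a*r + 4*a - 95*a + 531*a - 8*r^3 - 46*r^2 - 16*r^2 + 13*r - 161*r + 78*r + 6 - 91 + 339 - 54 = 80*a^2 + 440*a - 8*r^3 + r^2*(-78*a - 62) + r*(20*a^2 - 202*a - 70) + 200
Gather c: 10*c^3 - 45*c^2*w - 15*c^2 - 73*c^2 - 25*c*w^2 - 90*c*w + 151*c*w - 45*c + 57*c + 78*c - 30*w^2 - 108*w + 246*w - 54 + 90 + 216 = 10*c^3 + c^2*(-45*w - 88) + c*(-25*w^2 + 61*w + 90) - 30*w^2 + 138*w + 252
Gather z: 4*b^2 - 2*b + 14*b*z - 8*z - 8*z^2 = 4*b^2 - 2*b - 8*z^2 + z*(14*b - 8)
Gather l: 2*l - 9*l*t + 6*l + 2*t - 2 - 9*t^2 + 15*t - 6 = l*(8 - 9*t) - 9*t^2 + 17*t - 8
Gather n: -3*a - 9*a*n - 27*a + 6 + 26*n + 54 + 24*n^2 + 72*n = -30*a + 24*n^2 + n*(98 - 9*a) + 60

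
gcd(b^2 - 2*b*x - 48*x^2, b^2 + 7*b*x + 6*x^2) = b + 6*x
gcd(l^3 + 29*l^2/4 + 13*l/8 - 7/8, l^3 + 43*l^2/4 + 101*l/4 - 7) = l^2 + 27*l/4 - 7/4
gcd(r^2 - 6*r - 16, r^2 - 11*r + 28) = 1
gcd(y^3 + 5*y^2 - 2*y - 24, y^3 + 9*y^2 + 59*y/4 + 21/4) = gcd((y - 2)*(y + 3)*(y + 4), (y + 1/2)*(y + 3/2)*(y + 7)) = 1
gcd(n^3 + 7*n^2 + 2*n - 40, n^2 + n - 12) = n + 4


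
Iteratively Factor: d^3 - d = (d + 1)*(d^2 - d) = (d - 1)*(d + 1)*(d)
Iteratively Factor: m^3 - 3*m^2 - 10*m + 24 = (m + 3)*(m^2 - 6*m + 8) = (m - 2)*(m + 3)*(m - 4)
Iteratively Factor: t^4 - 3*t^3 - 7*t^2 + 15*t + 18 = (t - 3)*(t^3 - 7*t - 6) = (t - 3)^2*(t^2 + 3*t + 2) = (t - 3)^2*(t + 2)*(t + 1)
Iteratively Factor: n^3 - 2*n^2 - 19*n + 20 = (n - 5)*(n^2 + 3*n - 4) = (n - 5)*(n + 4)*(n - 1)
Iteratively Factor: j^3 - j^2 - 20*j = (j + 4)*(j^2 - 5*j) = j*(j + 4)*(j - 5)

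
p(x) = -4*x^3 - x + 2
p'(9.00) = -973.00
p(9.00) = -2923.00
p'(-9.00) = -973.00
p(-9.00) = 2927.00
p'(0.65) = -6.07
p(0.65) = 0.25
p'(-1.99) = -48.52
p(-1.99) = 35.51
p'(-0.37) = -2.64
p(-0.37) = 2.57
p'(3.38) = -138.09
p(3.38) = -155.84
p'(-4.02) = -194.92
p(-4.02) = 265.88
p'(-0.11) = -1.15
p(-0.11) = 2.12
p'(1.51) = -28.36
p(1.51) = -13.28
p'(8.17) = -801.99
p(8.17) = -2187.52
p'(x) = -12*x^2 - 1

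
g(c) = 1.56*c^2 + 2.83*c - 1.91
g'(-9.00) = -25.25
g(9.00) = 149.92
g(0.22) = -1.21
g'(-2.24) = -4.16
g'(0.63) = 4.80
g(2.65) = 16.54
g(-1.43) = -2.77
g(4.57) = 43.60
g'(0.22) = 3.52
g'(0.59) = 4.67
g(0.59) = 0.30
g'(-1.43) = -1.63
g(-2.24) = -0.42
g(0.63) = 0.49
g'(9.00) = 30.91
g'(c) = 3.12*c + 2.83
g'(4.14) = 15.75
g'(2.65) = 11.10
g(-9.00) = 98.98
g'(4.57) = 17.09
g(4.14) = 36.54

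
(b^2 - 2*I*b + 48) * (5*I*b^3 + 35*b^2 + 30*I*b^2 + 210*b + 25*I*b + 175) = 5*I*b^5 + 45*b^4 + 30*I*b^4 + 270*b^3 + 195*I*b^3 + 1905*b^2 + 1020*I*b^2 + 10080*b + 850*I*b + 8400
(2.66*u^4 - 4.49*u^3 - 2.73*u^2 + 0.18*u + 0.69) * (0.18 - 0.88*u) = -2.3408*u^5 + 4.43*u^4 + 1.5942*u^3 - 0.6498*u^2 - 0.5748*u + 0.1242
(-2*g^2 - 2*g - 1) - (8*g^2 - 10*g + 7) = -10*g^2 + 8*g - 8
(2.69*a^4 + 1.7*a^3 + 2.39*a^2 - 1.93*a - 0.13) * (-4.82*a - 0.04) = -12.9658*a^5 - 8.3016*a^4 - 11.5878*a^3 + 9.207*a^2 + 0.7038*a + 0.0052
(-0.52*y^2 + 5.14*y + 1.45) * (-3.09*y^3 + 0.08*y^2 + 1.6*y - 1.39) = 1.6068*y^5 - 15.9242*y^4 - 4.9013*y^3 + 9.0628*y^2 - 4.8246*y - 2.0155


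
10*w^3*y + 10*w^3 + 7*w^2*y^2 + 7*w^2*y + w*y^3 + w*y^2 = (2*w + y)*(5*w + y)*(w*y + w)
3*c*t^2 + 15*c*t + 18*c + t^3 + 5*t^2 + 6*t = (3*c + t)*(t + 2)*(t + 3)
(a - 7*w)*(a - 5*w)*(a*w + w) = a^3*w - 12*a^2*w^2 + a^2*w + 35*a*w^3 - 12*a*w^2 + 35*w^3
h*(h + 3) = h^2 + 3*h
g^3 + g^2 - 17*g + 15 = (g - 3)*(g - 1)*(g + 5)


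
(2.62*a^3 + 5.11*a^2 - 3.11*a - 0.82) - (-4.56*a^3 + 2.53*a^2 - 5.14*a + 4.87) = 7.18*a^3 + 2.58*a^2 + 2.03*a - 5.69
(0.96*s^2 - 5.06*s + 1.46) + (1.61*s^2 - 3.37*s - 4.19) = 2.57*s^2 - 8.43*s - 2.73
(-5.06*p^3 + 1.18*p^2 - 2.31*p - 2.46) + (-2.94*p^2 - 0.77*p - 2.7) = -5.06*p^3 - 1.76*p^2 - 3.08*p - 5.16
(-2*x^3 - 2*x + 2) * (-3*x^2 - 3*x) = 6*x^5 + 6*x^4 + 6*x^3 - 6*x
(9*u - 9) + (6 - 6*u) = 3*u - 3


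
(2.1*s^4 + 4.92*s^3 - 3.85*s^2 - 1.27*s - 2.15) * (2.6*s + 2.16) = 5.46*s^5 + 17.328*s^4 + 0.6172*s^3 - 11.618*s^2 - 8.3332*s - 4.644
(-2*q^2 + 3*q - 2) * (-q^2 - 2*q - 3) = 2*q^4 + q^3 + 2*q^2 - 5*q + 6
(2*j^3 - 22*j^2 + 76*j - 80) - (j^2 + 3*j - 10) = 2*j^3 - 23*j^2 + 73*j - 70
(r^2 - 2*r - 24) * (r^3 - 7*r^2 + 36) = r^5 - 9*r^4 - 10*r^3 + 204*r^2 - 72*r - 864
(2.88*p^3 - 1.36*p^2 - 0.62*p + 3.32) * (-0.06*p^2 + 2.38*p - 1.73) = -0.1728*p^5 + 6.936*p^4 - 8.182*p^3 + 0.678*p^2 + 8.9742*p - 5.7436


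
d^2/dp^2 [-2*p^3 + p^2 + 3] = 2 - 12*p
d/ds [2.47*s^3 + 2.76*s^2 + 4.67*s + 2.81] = 7.41*s^2 + 5.52*s + 4.67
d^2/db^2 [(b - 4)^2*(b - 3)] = 6*b - 22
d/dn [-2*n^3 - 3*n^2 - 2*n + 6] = -6*n^2 - 6*n - 2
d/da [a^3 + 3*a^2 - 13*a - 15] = 3*a^2 + 6*a - 13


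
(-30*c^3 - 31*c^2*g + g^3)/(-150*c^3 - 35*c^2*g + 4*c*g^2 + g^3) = (c + g)/(5*c + g)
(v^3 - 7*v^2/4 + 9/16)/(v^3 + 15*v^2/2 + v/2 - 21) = (v^2 - v/4 - 3/8)/(v^2 + 9*v + 14)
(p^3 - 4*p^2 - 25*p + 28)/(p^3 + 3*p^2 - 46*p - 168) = (p - 1)/(p + 6)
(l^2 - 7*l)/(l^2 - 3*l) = (l - 7)/(l - 3)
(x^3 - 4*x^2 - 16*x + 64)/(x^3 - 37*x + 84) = (x^2 - 16)/(x^2 + 4*x - 21)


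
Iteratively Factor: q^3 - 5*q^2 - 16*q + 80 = (q - 4)*(q^2 - q - 20) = (q - 4)*(q + 4)*(q - 5)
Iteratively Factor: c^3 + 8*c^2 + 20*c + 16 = (c + 4)*(c^2 + 4*c + 4) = (c + 2)*(c + 4)*(c + 2)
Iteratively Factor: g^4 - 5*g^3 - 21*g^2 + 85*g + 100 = (g + 4)*(g^3 - 9*g^2 + 15*g + 25) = (g - 5)*(g + 4)*(g^2 - 4*g - 5) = (g - 5)^2*(g + 4)*(g + 1)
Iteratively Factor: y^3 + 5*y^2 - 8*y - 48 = (y - 3)*(y^2 + 8*y + 16) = (y - 3)*(y + 4)*(y + 4)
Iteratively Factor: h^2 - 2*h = (h - 2)*(h)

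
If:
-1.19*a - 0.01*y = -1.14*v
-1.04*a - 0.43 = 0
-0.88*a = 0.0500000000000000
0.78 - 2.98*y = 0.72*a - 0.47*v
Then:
No Solution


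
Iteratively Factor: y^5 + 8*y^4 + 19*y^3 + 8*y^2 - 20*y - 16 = (y + 2)*(y^4 + 6*y^3 + 7*y^2 - 6*y - 8) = (y + 2)^2*(y^3 + 4*y^2 - y - 4) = (y + 1)*(y + 2)^2*(y^2 + 3*y - 4) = (y - 1)*(y + 1)*(y + 2)^2*(y + 4)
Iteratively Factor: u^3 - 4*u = (u)*(u^2 - 4) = u*(u + 2)*(u - 2)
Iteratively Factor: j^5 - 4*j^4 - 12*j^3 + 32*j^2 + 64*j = (j + 2)*(j^4 - 6*j^3 + 32*j) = (j + 2)^2*(j^3 - 8*j^2 + 16*j) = (j - 4)*(j + 2)^2*(j^2 - 4*j) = (j - 4)^2*(j + 2)^2*(j)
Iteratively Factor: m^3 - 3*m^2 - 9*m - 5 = (m + 1)*(m^2 - 4*m - 5) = (m + 1)^2*(m - 5)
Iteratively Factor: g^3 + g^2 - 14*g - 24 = (g + 3)*(g^2 - 2*g - 8) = (g - 4)*(g + 3)*(g + 2)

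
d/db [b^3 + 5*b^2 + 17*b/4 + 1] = 3*b^2 + 10*b + 17/4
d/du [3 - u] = -1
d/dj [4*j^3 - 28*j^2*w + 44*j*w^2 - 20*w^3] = 12*j^2 - 56*j*w + 44*w^2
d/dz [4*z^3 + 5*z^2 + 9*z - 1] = 12*z^2 + 10*z + 9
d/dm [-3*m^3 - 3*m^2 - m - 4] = -9*m^2 - 6*m - 1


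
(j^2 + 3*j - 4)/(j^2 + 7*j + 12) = (j - 1)/(j + 3)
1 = 1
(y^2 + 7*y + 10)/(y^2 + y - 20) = (y + 2)/(y - 4)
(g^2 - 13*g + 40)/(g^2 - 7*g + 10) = (g - 8)/(g - 2)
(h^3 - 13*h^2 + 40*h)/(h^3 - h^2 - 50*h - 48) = h*(h - 5)/(h^2 + 7*h + 6)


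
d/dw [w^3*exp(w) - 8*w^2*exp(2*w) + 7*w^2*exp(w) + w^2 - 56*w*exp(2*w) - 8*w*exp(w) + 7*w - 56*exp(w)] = w^3*exp(w) - 16*w^2*exp(2*w) + 10*w^2*exp(w) - 128*w*exp(2*w) + 6*w*exp(w) + 2*w - 56*exp(2*w) - 64*exp(w) + 7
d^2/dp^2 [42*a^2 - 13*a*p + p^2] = 2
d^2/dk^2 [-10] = 0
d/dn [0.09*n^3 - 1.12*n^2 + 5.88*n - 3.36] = 0.27*n^2 - 2.24*n + 5.88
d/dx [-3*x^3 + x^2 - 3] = x*(2 - 9*x)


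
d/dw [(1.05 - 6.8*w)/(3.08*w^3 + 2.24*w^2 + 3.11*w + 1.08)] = (41.888*w^3 + 5.53*w^2 - 4.704*w - 10.6095)/(9.4864*w^6 + 13.7984*w^5 + 24.1752*w^4 + 20.5856*w^3 + 14.5105*w^2 + 6.7176*w + 1.1664)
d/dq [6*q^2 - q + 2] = 12*q - 1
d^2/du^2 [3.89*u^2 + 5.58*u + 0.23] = 7.78000000000000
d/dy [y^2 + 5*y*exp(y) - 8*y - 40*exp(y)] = 5*y*exp(y) + 2*y - 35*exp(y) - 8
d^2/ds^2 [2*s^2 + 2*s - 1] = 4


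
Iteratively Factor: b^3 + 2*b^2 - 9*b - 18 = (b + 2)*(b^2 - 9) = (b - 3)*(b + 2)*(b + 3)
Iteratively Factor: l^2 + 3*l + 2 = (l + 1)*(l + 2)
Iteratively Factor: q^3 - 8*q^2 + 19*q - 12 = (q - 1)*(q^2 - 7*q + 12) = (q - 3)*(q - 1)*(q - 4)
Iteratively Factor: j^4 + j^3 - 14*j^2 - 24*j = (j)*(j^3 + j^2 - 14*j - 24) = j*(j + 3)*(j^2 - 2*j - 8) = j*(j + 2)*(j + 3)*(j - 4)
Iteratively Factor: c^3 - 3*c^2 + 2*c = (c - 1)*(c^2 - 2*c) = c*(c - 1)*(c - 2)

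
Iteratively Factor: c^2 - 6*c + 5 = (c - 5)*(c - 1)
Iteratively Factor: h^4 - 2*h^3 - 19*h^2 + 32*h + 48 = (h + 1)*(h^3 - 3*h^2 - 16*h + 48) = (h - 3)*(h + 1)*(h^2 - 16) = (h - 3)*(h + 1)*(h + 4)*(h - 4)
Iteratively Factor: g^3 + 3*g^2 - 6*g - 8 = (g + 4)*(g^2 - g - 2) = (g - 2)*(g + 4)*(g + 1)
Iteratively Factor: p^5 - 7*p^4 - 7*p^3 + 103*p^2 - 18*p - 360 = (p - 4)*(p^4 - 3*p^3 - 19*p^2 + 27*p + 90) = (p - 4)*(p + 2)*(p^3 - 5*p^2 - 9*p + 45) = (p - 4)*(p + 2)*(p + 3)*(p^2 - 8*p + 15) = (p - 4)*(p - 3)*(p + 2)*(p + 3)*(p - 5)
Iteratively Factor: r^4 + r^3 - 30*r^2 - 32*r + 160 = (r - 5)*(r^3 + 6*r^2 - 32) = (r - 5)*(r + 4)*(r^2 + 2*r - 8) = (r - 5)*(r - 2)*(r + 4)*(r + 4)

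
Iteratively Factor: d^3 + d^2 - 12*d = (d)*(d^2 + d - 12) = d*(d - 3)*(d + 4)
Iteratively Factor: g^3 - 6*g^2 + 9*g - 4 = (g - 1)*(g^2 - 5*g + 4) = (g - 4)*(g - 1)*(g - 1)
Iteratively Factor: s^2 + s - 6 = (s - 2)*(s + 3)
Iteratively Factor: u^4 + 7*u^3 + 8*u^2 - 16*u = (u + 4)*(u^3 + 3*u^2 - 4*u) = (u + 4)^2*(u^2 - u) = (u - 1)*(u + 4)^2*(u)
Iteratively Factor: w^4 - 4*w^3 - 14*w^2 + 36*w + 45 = (w - 5)*(w^3 + w^2 - 9*w - 9) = (w - 5)*(w + 3)*(w^2 - 2*w - 3) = (w - 5)*(w - 3)*(w + 3)*(w + 1)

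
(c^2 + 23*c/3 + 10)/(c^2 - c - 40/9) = 3*(c + 6)/(3*c - 8)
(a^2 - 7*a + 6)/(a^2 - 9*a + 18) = (a - 1)/(a - 3)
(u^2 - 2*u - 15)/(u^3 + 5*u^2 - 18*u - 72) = (u - 5)/(u^2 + 2*u - 24)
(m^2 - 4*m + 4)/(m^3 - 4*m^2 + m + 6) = (m - 2)/(m^2 - 2*m - 3)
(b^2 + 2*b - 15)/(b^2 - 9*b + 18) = (b + 5)/(b - 6)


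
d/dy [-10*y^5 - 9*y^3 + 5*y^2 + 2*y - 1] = -50*y^4 - 27*y^2 + 10*y + 2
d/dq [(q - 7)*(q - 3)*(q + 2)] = 3*q^2 - 16*q + 1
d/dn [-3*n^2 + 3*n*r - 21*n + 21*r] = -6*n + 3*r - 21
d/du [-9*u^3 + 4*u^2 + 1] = u*(8 - 27*u)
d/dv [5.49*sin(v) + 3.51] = 5.49*cos(v)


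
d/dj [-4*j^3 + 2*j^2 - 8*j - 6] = -12*j^2 + 4*j - 8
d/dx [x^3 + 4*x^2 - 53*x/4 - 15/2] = 3*x^2 + 8*x - 53/4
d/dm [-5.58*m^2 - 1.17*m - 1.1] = -11.16*m - 1.17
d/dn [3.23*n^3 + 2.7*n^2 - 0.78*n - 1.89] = 9.69*n^2 + 5.4*n - 0.78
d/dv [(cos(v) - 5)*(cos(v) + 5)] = -sin(2*v)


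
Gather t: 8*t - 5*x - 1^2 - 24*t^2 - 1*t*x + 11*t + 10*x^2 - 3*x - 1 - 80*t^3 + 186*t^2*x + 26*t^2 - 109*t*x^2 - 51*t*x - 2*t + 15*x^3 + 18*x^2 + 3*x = -80*t^3 + t^2*(186*x + 2) + t*(-109*x^2 - 52*x + 17) + 15*x^3 + 28*x^2 - 5*x - 2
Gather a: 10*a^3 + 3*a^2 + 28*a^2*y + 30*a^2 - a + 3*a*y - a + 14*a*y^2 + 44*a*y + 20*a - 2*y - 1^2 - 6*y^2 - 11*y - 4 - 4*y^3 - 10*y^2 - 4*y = 10*a^3 + a^2*(28*y + 33) + a*(14*y^2 + 47*y + 18) - 4*y^3 - 16*y^2 - 17*y - 5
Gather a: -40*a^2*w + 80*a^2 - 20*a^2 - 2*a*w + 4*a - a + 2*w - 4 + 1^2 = a^2*(60 - 40*w) + a*(3 - 2*w) + 2*w - 3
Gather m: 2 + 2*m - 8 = 2*m - 6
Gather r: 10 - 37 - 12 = -39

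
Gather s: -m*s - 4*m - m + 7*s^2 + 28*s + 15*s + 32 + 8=-5*m + 7*s^2 + s*(43 - m) + 40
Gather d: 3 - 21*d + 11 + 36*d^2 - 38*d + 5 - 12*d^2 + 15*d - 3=24*d^2 - 44*d + 16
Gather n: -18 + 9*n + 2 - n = 8*n - 16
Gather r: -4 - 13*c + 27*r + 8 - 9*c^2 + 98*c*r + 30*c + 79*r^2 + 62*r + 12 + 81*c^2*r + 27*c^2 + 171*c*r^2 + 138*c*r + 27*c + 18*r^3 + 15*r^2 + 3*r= 18*c^2 + 44*c + 18*r^3 + r^2*(171*c + 94) + r*(81*c^2 + 236*c + 92) + 16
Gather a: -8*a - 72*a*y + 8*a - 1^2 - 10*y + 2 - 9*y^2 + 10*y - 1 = -72*a*y - 9*y^2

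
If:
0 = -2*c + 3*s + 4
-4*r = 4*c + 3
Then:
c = 3*s/2 + 2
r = -3*s/2 - 11/4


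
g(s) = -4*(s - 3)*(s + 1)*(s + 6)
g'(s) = -4*(s - 3)*(s + 1) - 4*(s - 3)*(s + 6) - 4*(s + 1)*(s + 6) = -12*s^2 - 32*s + 60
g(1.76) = 106.23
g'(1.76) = -33.49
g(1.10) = 113.32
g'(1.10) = 10.28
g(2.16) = 86.64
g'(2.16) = -65.11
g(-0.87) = 10.32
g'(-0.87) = 78.76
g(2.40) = 68.54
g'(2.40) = -85.92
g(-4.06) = -167.64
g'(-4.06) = -7.88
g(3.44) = -73.77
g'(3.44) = -192.08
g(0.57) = 100.26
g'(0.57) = 37.86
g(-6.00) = 0.00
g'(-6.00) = -180.00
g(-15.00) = 9072.00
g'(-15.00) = -2160.00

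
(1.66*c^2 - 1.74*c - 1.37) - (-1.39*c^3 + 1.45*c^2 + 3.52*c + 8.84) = 1.39*c^3 + 0.21*c^2 - 5.26*c - 10.21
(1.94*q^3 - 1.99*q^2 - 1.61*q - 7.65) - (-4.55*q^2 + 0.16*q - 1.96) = 1.94*q^3 + 2.56*q^2 - 1.77*q - 5.69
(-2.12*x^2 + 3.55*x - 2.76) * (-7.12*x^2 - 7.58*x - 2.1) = 15.0944*x^4 - 9.2064*x^3 - 2.8058*x^2 + 13.4658*x + 5.796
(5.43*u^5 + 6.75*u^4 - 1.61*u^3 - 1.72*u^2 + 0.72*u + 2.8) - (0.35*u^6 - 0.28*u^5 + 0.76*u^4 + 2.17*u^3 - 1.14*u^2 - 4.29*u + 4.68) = -0.35*u^6 + 5.71*u^5 + 5.99*u^4 - 3.78*u^3 - 0.58*u^2 + 5.01*u - 1.88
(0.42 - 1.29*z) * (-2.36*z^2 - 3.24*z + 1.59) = 3.0444*z^3 + 3.1884*z^2 - 3.4119*z + 0.6678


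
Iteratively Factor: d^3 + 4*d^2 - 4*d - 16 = (d - 2)*(d^2 + 6*d + 8) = (d - 2)*(d + 4)*(d + 2)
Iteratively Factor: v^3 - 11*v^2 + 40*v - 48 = (v - 4)*(v^2 - 7*v + 12) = (v - 4)^2*(v - 3)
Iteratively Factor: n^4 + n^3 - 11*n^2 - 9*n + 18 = (n + 2)*(n^3 - n^2 - 9*n + 9) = (n - 1)*(n + 2)*(n^2 - 9) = (n - 3)*(n - 1)*(n + 2)*(n + 3)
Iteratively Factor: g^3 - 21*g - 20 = (g - 5)*(g^2 + 5*g + 4) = (g - 5)*(g + 1)*(g + 4)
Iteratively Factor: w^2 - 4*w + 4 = (w - 2)*(w - 2)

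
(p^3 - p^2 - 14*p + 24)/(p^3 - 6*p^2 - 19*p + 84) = (p - 2)/(p - 7)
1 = 1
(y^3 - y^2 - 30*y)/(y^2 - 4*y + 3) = y*(y^2 - y - 30)/(y^2 - 4*y + 3)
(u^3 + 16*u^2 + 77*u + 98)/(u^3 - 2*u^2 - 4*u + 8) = (u^2 + 14*u + 49)/(u^2 - 4*u + 4)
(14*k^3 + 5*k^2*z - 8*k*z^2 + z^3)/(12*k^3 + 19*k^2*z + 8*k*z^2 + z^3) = (14*k^2 - 9*k*z + z^2)/(12*k^2 + 7*k*z + z^2)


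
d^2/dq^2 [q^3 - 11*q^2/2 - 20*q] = 6*q - 11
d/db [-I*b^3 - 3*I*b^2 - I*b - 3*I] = I*(-3*b^2 - 6*b - 1)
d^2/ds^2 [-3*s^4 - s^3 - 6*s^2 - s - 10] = -36*s^2 - 6*s - 12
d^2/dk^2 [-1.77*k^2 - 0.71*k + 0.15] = -3.54000000000000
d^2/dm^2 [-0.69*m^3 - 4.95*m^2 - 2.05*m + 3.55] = -4.14*m - 9.9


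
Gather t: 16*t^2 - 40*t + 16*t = 16*t^2 - 24*t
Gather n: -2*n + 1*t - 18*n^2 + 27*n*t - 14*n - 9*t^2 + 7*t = -18*n^2 + n*(27*t - 16) - 9*t^2 + 8*t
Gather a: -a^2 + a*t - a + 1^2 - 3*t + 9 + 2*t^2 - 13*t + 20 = -a^2 + a*(t - 1) + 2*t^2 - 16*t + 30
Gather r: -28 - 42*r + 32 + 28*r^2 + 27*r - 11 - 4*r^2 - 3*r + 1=24*r^2 - 18*r - 6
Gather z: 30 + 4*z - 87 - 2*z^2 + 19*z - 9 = -2*z^2 + 23*z - 66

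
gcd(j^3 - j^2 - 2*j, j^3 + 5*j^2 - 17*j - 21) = j + 1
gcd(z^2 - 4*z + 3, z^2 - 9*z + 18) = z - 3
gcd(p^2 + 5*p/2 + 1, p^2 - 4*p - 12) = p + 2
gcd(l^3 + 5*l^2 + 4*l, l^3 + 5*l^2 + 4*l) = l^3 + 5*l^2 + 4*l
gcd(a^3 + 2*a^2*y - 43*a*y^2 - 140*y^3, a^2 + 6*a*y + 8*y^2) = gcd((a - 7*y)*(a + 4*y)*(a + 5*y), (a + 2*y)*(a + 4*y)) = a + 4*y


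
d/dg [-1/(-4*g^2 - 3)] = -8*g/(4*g^2 + 3)^2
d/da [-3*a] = -3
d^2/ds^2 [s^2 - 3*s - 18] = 2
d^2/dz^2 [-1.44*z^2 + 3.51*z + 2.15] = -2.88000000000000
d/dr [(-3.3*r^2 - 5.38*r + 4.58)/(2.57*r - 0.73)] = (-8.481*r^2 + 4.818*r - 7.8432)/(6.6049*r^2 - 3.7522*r + 0.5329)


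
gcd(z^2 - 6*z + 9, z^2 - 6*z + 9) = z^2 - 6*z + 9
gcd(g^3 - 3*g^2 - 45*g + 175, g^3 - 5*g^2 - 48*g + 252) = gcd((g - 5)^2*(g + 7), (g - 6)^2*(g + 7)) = g + 7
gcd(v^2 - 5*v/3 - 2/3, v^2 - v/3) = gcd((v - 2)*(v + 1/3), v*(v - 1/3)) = 1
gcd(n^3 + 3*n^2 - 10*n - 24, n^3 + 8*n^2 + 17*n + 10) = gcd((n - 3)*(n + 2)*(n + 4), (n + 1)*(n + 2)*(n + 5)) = n + 2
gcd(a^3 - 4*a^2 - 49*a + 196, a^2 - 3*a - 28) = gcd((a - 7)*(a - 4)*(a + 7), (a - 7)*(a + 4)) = a - 7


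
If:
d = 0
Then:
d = 0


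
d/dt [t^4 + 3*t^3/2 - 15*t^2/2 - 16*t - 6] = 4*t^3 + 9*t^2/2 - 15*t - 16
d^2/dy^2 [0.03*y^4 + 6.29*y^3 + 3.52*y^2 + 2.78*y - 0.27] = 0.36*y^2 + 37.74*y + 7.04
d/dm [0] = 0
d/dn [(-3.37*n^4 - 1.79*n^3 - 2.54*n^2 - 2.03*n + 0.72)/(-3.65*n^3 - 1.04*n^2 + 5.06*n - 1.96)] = (12.3005*n^6 + 7.0096*n^5 - 58.566*n^4 - 6.51299999999999*n^3 + 3.4456*n^2 + 11.4544*n + 0.3356)/(13.3225*n^6 + 7.592*n^5 - 35.8564*n^4 + 3.7832*n^3 + 29.6804*n^2 - 19.8352*n + 3.8416)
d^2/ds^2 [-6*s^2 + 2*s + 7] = -12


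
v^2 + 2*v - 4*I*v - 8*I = (v + 2)*(v - 4*I)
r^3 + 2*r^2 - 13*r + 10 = (r - 2)*(r - 1)*(r + 5)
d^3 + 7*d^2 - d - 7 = (d - 1)*(d + 1)*(d + 7)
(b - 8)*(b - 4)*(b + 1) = b^3 - 11*b^2 + 20*b + 32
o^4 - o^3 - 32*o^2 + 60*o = o*(o - 5)*(o - 2)*(o + 6)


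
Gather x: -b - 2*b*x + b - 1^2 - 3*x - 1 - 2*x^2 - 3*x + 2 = -2*x^2 + x*(-2*b - 6)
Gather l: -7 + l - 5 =l - 12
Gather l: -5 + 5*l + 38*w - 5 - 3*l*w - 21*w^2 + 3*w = l*(5 - 3*w) - 21*w^2 + 41*w - 10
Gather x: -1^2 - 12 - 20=-33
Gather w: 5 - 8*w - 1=4 - 8*w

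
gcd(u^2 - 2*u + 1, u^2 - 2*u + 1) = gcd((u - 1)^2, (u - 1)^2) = u^2 - 2*u + 1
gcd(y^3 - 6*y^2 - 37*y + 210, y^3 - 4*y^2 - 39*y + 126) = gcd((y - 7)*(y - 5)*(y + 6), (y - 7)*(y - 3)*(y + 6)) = y^2 - y - 42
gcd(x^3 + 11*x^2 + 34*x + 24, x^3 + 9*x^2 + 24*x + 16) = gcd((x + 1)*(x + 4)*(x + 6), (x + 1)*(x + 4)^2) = x^2 + 5*x + 4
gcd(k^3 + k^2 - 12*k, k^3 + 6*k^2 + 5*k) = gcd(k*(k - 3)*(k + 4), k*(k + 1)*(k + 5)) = k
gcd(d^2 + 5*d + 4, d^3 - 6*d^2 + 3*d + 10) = d + 1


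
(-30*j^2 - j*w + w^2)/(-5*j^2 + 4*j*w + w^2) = (-6*j + w)/(-j + w)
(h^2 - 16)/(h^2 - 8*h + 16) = (h + 4)/(h - 4)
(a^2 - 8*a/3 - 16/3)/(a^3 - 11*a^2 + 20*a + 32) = (a + 4/3)/(a^2 - 7*a - 8)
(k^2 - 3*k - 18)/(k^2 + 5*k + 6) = (k - 6)/(k + 2)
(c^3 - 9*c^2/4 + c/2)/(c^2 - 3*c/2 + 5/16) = 4*c*(c - 2)/(4*c - 5)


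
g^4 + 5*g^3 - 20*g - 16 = (g - 2)*(g + 1)*(g + 2)*(g + 4)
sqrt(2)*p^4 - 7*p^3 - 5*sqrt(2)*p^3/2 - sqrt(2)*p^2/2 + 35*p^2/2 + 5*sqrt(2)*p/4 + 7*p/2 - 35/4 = (p - 5/2)*(p - 7*sqrt(2)/2)*(p - sqrt(2)/2)*(sqrt(2)*p + 1)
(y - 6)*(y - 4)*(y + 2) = y^3 - 8*y^2 + 4*y + 48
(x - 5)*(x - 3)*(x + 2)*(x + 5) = x^4 - x^3 - 31*x^2 + 25*x + 150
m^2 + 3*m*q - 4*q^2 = (m - q)*(m + 4*q)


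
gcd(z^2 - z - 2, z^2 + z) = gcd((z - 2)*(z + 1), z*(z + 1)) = z + 1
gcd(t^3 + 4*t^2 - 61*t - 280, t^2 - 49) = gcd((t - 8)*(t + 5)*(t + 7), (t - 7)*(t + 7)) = t + 7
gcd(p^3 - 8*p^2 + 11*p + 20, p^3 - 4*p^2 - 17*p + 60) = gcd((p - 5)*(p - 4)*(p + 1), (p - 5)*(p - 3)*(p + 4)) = p - 5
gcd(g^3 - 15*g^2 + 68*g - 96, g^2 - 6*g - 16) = g - 8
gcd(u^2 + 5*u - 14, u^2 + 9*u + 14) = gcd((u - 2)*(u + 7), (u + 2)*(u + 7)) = u + 7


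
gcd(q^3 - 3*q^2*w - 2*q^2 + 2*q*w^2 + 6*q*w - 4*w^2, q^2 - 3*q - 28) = 1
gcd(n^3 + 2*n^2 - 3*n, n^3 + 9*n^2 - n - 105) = 1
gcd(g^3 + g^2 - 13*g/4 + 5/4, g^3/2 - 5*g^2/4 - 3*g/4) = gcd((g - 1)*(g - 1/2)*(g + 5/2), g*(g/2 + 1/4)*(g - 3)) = 1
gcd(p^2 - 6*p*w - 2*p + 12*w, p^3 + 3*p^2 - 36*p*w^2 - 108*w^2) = p - 6*w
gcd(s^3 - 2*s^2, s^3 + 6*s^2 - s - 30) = s - 2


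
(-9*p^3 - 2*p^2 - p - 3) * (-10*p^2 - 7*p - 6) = 90*p^5 + 83*p^4 + 78*p^3 + 49*p^2 + 27*p + 18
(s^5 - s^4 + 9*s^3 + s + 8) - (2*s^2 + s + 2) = s^5 - s^4 + 9*s^3 - 2*s^2 + 6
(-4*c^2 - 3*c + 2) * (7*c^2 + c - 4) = -28*c^4 - 25*c^3 + 27*c^2 + 14*c - 8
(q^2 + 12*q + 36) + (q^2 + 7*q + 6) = 2*q^2 + 19*q + 42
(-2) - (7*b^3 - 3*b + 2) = -7*b^3 + 3*b - 4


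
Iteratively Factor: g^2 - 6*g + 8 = (g - 4)*(g - 2)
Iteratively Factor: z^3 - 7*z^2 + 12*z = (z - 4)*(z^2 - 3*z) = (z - 4)*(z - 3)*(z)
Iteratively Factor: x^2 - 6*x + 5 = (x - 1)*(x - 5)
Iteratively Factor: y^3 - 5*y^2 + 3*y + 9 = (y - 3)*(y^2 - 2*y - 3) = (y - 3)^2*(y + 1)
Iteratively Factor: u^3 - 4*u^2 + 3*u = (u - 3)*(u^2 - u) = (u - 3)*(u - 1)*(u)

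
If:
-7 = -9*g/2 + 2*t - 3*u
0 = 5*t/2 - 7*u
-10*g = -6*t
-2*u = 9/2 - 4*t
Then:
No Solution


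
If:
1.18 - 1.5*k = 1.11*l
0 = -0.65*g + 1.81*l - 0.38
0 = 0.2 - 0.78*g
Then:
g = 0.26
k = 0.56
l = 0.30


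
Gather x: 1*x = x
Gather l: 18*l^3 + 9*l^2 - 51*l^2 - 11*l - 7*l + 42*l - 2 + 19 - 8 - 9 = 18*l^3 - 42*l^2 + 24*l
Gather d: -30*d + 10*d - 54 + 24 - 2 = -20*d - 32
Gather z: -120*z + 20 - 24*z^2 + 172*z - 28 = -24*z^2 + 52*z - 8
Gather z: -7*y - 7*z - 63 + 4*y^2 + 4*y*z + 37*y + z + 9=4*y^2 + 30*y + z*(4*y - 6) - 54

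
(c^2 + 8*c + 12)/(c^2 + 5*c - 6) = (c + 2)/(c - 1)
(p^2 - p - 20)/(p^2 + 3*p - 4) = (p - 5)/(p - 1)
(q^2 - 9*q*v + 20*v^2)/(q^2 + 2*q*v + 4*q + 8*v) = (q^2 - 9*q*v + 20*v^2)/(q^2 + 2*q*v + 4*q + 8*v)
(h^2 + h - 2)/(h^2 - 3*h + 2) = (h + 2)/(h - 2)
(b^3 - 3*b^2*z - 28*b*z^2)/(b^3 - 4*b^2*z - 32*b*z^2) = (-b + 7*z)/(-b + 8*z)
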